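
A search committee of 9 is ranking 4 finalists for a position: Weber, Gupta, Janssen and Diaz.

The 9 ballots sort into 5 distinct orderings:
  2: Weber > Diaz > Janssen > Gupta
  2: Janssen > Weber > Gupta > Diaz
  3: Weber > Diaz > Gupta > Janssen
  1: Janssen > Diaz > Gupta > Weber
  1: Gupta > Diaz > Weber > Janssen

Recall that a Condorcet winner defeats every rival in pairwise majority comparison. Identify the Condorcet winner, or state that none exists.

Check each pair by majority over 9 ballots:
Weber vs Gupta: Weber is ranked higher on 2+2+3 = 7 ballots, Gupta on 2. Weber wins 7–2.
Weber vs Janssen: 2+3+1 = 6 for Weber, 3 for Janssen — Weber by 6–3.
Weber vs Diaz: 2+2+3 = 7 for Weber, 2 for Diaz — Weber by 7–2.
Gupta vs Janssen: Gupta preferred on 3+1 = 4 ballots; Janssen wins 5–4.
Gupta vs Diaz: Gupta preferred on 2+1 = 3 ballots; Diaz wins 6–3.
Janssen vs Diaz: 3 to 6, Diaz.
Weber beats each of Gupta, Janssen, Diaz — Weber is the Condorcet winner.

Weber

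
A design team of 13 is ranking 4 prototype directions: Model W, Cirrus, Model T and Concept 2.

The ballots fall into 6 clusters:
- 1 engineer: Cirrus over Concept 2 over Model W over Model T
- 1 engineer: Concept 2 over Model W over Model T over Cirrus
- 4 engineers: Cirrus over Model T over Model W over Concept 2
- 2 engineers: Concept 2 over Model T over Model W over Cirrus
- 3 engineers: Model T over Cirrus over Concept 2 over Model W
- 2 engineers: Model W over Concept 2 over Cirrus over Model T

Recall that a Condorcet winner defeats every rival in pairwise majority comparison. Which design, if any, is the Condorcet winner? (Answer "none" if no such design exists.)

Check each pair by majority over 13 ballots:
Model W vs Cirrus: 5 to 8, Cirrus.
Model W vs Model T: Model W is ranked higher on 1+1+2 = 4 ballots, Model T on 9. Model T wins 9–4.
Model W vs Concept 2: 4+2 = 6 for Model W, 7 for Concept 2 — Concept 2 by 7–6.
Cirrus vs Model T: Cirrus is ranked higher on 1+4+2 = 7 ballots, Model T on 6. Cirrus wins 7–6.
Cirrus vs Concept 2: 1+4+3 = 8 for Cirrus, 5 for Concept 2 — Cirrus by 8–5.
Model T vs Concept 2: 7 to 6, Model T.
Cirrus beats each of Model W, Model T, Concept 2 — Cirrus is the Condorcet winner.

Cirrus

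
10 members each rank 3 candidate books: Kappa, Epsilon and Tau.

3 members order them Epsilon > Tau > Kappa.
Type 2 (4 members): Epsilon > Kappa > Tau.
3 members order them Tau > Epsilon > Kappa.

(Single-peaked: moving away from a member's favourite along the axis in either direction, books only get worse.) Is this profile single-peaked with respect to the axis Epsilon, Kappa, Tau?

Axis positions: Epsilon=1, Kappa=2, Tau=3.
Type 1: ranking walks positions 1-3-2; Tau is ranked above Kappa even though Kappa lies between Tau and the peak Epsilon on the axis — preferences dip and rise again. Not single-peaked.
Type 2 (peak Epsilon at position 1): ranking walks positions 1-2-3, expanding outward from the peak — single-peaked.
Type 3: ranking walks positions 3-1-2; Epsilon is ranked above Kappa even though Kappa lies between Epsilon and the peak Tau on the axis — preferences dip and rise again. Not single-peaked.
Type 1 violates single-peakedness, so the profile is not single-peaked on this axis.

no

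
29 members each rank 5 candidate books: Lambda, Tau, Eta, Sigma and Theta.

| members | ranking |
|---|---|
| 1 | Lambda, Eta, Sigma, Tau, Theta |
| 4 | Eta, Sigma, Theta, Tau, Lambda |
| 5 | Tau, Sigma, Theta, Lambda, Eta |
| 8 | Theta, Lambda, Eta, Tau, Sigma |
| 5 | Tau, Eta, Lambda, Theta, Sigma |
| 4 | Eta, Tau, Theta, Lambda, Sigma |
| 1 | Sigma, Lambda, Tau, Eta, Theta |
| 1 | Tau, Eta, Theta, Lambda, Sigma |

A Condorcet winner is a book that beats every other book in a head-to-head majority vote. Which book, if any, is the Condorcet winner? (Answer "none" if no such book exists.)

Head-to-head results (29 members):
Lambda vs Tau: Lambda is ranked higher on 1+8+1 = 10 ballots, Tau on 19. Tau wins 19–10.
Lambda vs Eta: Lambda preferred on 1+5+8+1 = 15 ballots; Lambda wins 15–14.
Lambda–Sigma: Lambda 19–10.
Lambda vs Theta: Theta, 22–7.
Tau vs Eta: Eta wins 17–12.
Tau vs Sigma: 5+8+5+4+1 = 23 for Tau, 6 for Sigma — Tau by 23–6.
Tau vs Theta: Tau wins 17–12.
Eta vs Sigma: 23 to 6, Eta.
Eta vs Theta: Eta preferred on 1+4+5+4+1+1 = 16 ballots; Eta wins 16–13.
Sigma vs Theta: Theta, 18–11.
Each book drops at least one matchup (Lambda loses to Tau; Tau loses to Eta; Eta loses to Lambda; Sigma loses to Lambda; Theta loses to Tau); the cycle Lambda beats Eta beats Tau beats Lambda rules out a Condorcet winner.

none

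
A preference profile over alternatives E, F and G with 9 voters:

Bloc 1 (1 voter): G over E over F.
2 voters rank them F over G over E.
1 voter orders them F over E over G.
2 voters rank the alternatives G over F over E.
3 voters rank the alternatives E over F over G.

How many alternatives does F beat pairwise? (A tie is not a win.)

F against each rival (9 voters):
F–E: F 5–4.
F vs G: F wins 6–3.
F beats E, G — 2 pairwise wins.

2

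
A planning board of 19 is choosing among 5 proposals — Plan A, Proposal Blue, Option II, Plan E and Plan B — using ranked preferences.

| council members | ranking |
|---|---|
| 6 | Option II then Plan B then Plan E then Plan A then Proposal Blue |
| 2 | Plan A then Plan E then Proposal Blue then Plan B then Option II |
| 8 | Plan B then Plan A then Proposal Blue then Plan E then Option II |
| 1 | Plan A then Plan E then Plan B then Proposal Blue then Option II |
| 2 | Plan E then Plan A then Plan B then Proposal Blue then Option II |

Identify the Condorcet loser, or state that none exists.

Option II

Head-to-head results (19 council members):
Plan A vs Proposal Blue: Plan A, 19–0.
Plan A–Option II: Plan A 13–6.
Plan A vs Plan E: Plan A wins 11–8.
Plan A vs Plan B: 2+1+2 = 5 for Plan A, 14 for Plan B — Plan B by 14–5.
Proposal Blue vs Option II: Proposal Blue wins 13–6.
Proposal Blue vs Plan E: Plan E, 11–8.
Proposal Blue vs Plan B: Proposal Blue preferred on 2 ballots; Plan B wins 17–2.
Option II vs Plan E: Plan E, 13–6.
Option II vs Plan B: Plan B, 13–6.
Plan E vs Plan B: 2+1+2 = 5 for Plan E, 14 for Plan B — Plan B by 14–5.
Only Option II has no wins; Option II is the Condorcet loser.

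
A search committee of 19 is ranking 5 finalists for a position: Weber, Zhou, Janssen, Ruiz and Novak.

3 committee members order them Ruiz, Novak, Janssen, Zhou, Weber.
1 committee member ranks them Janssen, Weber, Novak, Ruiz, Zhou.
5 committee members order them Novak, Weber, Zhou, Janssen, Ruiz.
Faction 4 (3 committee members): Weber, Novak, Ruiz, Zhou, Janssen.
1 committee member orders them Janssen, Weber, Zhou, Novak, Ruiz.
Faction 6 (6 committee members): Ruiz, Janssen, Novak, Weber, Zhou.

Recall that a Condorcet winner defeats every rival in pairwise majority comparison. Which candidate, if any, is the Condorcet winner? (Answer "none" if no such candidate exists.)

Check each pair by majority over 19 ballots:
Weber vs Zhou: Weber preferred on 1+5+3+1+6 = 16 ballots; Weber wins 16–3.
Weber vs Janssen: 8 to 11, Janssen.
Weber vs Ruiz: Weber is ranked higher on 1+5+3+1 = 10 ballots, Ruiz on 9. Weber wins 10–9.
Weber vs Novak: 5 to 14, Novak.
Zhou vs Janssen: Zhou is ranked higher on 5+3 = 8 ballots, Janssen on 11. Janssen wins 11–8.
Zhou vs Ruiz: Zhou is ranked higher on 5+1 = 6 ballots, Ruiz on 13. Ruiz wins 13–6.
Zhou vs Novak: 1 to 18, Novak.
Janssen vs Ruiz: Janssen is ranked higher on 1+5+1 = 7 ballots, Ruiz on 12. Ruiz wins 12–7.
Janssen vs Novak: Janssen preferred on 1+1+6 = 8 ballots; Novak wins 11–8.
Ruiz vs Novak: Ruiz is ranked higher on 3+6 = 9 ballots, Novak on 10. Novak wins 10–9.
Only Novak has no losses; Novak is the Condorcet winner.

Novak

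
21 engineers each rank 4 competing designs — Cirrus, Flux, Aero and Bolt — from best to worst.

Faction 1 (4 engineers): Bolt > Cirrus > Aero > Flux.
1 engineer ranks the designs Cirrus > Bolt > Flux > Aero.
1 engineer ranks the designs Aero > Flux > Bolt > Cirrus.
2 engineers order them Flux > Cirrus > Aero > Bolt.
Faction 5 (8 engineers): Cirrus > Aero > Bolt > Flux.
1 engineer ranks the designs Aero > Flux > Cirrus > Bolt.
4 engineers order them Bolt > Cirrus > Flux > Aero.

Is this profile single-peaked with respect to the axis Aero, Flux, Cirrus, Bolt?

Axis positions: Aero=1, Flux=2, Cirrus=3, Bolt=4.
Faction 1: ranking walks positions 4-3-1-2; Aero is ranked above Flux even though Flux lies between Aero and the peak Bolt on the axis — preferences dip and rise again. Not single-peaked.
Faction 2 (peak Cirrus at position 3): ranking walks positions 3-4-2-1, expanding outward from the peak — single-peaked.
Faction 3: ranking walks positions 1-2-4-3; Bolt is ranked above Cirrus even though Cirrus lies between Bolt and the peak Aero on the axis — preferences dip and rise again. Not single-peaked.
Faction 4 (peak Flux at position 2): ranking walks positions 2-3-1-4, expanding outward from the peak — single-peaked.
Faction 5: ranking walks positions 3-1-4-2; Aero is ranked above Flux even though Flux lies between Aero and the peak Cirrus on the axis — preferences dip and rise again. Not single-peaked.
Faction 6 (peak Aero at position 1): ranking walks positions 1-2-3-4, expanding outward from the peak — single-peaked.
Faction 7 (peak Bolt at position 4): ranking walks positions 4-3-2-1, expanding outward from the peak — single-peaked.
Faction 1 violates single-peakedness, so the profile is not single-peaked on this axis.

no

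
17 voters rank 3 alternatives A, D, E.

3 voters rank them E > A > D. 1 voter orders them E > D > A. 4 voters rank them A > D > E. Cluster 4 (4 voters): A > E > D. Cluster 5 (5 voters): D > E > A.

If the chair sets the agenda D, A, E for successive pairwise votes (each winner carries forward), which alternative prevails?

Round 1: D vs A — 6–11, A advances.
Round 2: A vs E — 8–9, E advances.
E survives the agenda.

E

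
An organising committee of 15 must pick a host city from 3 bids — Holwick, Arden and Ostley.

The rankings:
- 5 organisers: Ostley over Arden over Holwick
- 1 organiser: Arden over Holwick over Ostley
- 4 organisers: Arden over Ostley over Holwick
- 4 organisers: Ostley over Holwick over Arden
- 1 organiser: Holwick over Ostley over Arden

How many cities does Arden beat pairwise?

Arden against each rival (15 organisers):
Arden–Holwick: Arden 10–5.
Arden vs Ostley: Arden is ranked higher on 1+4 = 5 ballots, Ostley on 10. Ostley wins 10–5.
Arden beats Holwick; loses to Ostley — 1 pairwise win.

1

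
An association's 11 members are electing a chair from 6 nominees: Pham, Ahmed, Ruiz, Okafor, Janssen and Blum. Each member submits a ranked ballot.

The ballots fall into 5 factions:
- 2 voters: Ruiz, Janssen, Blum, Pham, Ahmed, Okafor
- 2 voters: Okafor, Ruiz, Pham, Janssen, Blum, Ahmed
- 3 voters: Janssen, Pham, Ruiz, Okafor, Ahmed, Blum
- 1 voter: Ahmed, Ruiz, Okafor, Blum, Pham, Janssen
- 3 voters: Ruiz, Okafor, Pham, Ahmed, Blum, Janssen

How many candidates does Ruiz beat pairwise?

5

Ruiz against each rival (11 voters):
Ruiz vs Pham: 2+2+1+3 = 8 for Ruiz, 3 for Pham — Ruiz by 8–3.
Ruiz vs Ahmed: Ruiz is ranked higher on 2+2+3+3 = 10 ballots, Ahmed on 1. Ruiz wins 10–1.
Ruiz vs Okafor: 2+3+1+3 = 9 for Ruiz, 2 for Okafor — Ruiz by 9–2.
Ruiz vs Janssen: 2+2+1+3 = 8 for Ruiz, 3 for Janssen — Ruiz by 8–3.
Ruiz vs Blum: Ruiz, 11–0.
Ruiz beats Pham, Ahmed, Okafor, Janssen, Blum — 5 pairwise wins.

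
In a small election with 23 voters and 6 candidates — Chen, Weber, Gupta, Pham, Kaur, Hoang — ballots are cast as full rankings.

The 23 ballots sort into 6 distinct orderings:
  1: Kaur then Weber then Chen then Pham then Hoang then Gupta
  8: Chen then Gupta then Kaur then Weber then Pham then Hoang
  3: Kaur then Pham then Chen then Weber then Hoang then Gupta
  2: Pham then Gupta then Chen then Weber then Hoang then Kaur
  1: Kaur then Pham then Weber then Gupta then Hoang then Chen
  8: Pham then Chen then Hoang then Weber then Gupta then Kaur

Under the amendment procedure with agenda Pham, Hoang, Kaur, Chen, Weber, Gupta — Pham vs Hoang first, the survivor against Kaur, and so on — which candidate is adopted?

Chen

Round 1: Pham vs Hoang — 23–0, Pham advances.
Round 2: Pham vs Kaur — 10–13, Kaur advances.
Round 3: Kaur vs Chen — 5–18, Chen advances.
Round 4: Chen vs Weber — 21–2, Chen advances.
Round 5: Chen vs Gupta — 20–3, Chen advances.
Chen survives the agenda.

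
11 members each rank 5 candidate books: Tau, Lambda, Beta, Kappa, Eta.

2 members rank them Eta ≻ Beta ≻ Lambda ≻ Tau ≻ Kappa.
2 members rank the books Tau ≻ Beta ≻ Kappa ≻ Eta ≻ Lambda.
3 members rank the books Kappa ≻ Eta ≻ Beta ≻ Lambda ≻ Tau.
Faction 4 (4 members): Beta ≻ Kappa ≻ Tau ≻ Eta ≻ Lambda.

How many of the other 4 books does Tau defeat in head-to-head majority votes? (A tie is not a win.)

2

Tau against each rival (11 members):
Tau vs Lambda: Tau wins 6–5.
Tau vs Beta: Tau is ranked higher on 2 ballots, Beta on 9. Beta wins 9–2.
Tau–Kappa: Kappa 7–4.
Tau–Eta: Tau 6–5.
Tau beats Lambda, Eta; loses to Beta, Kappa — 2 pairwise wins.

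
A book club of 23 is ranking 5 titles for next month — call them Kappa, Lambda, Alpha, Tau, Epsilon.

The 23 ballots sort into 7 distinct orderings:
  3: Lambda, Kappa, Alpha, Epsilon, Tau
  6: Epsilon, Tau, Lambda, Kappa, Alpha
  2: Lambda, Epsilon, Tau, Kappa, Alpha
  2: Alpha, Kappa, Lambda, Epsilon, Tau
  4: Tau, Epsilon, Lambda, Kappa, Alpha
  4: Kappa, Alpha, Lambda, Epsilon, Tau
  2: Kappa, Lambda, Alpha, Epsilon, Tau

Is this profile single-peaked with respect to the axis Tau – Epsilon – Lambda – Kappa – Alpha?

Axis positions: Tau=1, Epsilon=2, Lambda=3, Kappa=4, Alpha=5.
Faction 1 (peak Lambda at position 3): ranking walks positions 3-4-5-2-1, expanding outward from the peak — single-peaked.
Faction 2 (peak Epsilon at position 2): ranking walks positions 2-1-3-4-5, expanding outward from the peak — single-peaked.
Faction 3 (peak Lambda at position 3): ranking walks positions 3-2-1-4-5, expanding outward from the peak — single-peaked.
Faction 4 (peak Alpha at position 5): ranking walks positions 5-4-3-2-1, expanding outward from the peak — single-peaked.
Faction 5 (peak Tau at position 1): ranking walks positions 1-2-3-4-5, expanding outward from the peak — single-peaked.
Faction 6 (peak Kappa at position 4): ranking walks positions 4-5-3-2-1, expanding outward from the peak — single-peaked.
Faction 7 (peak Kappa at position 4): ranking walks positions 4-3-5-2-1, expanding outward from the peak — single-peaked.
Every ranking is single-peaked on this axis.

yes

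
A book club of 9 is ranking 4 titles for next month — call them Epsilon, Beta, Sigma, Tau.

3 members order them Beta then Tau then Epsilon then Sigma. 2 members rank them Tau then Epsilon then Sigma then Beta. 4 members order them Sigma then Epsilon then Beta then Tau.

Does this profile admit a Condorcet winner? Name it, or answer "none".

none

Pairwise majorities:
Epsilon vs Beta: Epsilon is ranked higher on 2+4 = 6 ballots, Beta on 3. Epsilon wins 6–3.
Epsilon vs Sigma: Epsilon, 5–4.
Epsilon vs Tau: Tau, 5–4.
Beta vs Sigma: 3 to 6, Sigma.
Beta–Tau: Beta 7–2.
Sigma vs Tau: 4 for Sigma, 5 for Tau — Tau by 5–4.
Every book loses at least once (Epsilon loses to Tau; Beta loses to Epsilon; Sigma loses to Epsilon; Tau loses to Beta). The majority relation contains the cycle Epsilon beats Beta beats Tau beats Epsilon, so there is no Condorcet winner.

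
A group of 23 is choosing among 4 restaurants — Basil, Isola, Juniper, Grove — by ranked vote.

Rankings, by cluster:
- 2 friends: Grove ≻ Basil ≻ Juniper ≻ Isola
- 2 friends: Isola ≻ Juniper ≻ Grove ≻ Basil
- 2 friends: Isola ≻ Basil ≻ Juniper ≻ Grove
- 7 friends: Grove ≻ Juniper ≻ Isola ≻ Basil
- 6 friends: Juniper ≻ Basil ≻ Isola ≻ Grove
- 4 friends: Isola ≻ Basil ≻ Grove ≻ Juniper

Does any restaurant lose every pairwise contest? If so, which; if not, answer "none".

Head-to-head results (23 friends):
Basil vs Isola: Basil is ranked higher on 2+6 = 8 ballots, Isola on 15. Isola wins 15–8.
Basil vs Juniper: Juniper wins 15–8.
Basil vs Grove: Basil wins 12–11.
Isola vs Juniper: Juniper wins 15–8.
Isola–Grove: Isola 14–9.
Juniper vs Grove: Juniper is ranked higher on 2+2+6 = 10 ballots, Grove on 13. Grove wins 13–10.
Every restaurant wins at least one matchup (Basil beats Grove; Isola beats Basil; Juniper beats Basil; Grove beats Juniper), so there is no Condorcet loser.

none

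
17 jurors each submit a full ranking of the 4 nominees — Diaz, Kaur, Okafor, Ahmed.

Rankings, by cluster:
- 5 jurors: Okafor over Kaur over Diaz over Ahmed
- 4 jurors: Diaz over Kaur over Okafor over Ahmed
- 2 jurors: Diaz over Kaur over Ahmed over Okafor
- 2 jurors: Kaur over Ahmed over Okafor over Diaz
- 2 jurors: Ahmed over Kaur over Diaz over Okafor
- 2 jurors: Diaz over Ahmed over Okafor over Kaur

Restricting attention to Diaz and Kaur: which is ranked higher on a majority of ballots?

Ballots ranking Diaz above Kaur: 4 + 2 + 2 = 8.
Ballots ranking Kaur above Diaz: 17 − 8 = 9.
Kaur wins the head-to-head 9–8.

Kaur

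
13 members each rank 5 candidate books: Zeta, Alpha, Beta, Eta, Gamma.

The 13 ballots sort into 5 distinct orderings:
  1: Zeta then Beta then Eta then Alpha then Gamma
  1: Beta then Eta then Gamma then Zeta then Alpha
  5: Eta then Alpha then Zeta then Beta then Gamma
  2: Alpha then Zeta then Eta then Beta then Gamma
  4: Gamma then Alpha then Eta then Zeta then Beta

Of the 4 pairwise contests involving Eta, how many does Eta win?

Eta against each rival (13 members):
Eta vs Zeta: Eta wins 10–3.
Eta vs Alpha: Eta is ranked higher on 1+1+5 = 7 ballots, Alpha on 6. Eta wins 7–6.
Eta–Beta: Eta 11–2.
Eta–Gamma: Eta 9–4.
Eta beats Zeta, Alpha, Beta, Gamma — 4 pairwise wins.

4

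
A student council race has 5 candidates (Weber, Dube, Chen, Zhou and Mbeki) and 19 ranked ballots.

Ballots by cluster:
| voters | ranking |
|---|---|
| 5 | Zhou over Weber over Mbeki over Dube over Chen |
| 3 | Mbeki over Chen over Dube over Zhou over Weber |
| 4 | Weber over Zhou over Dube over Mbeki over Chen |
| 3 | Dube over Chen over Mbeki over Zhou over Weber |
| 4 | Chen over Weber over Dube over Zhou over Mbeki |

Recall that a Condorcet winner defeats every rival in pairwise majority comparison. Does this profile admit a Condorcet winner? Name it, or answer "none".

Check each pair by majority over 19 ballots:
Weber vs Dube: Weber wins 13–6.
Weber vs Chen: Chen, 10–9.
Weber vs Zhou: Zhou, 11–8.
Weber vs Mbeki: Weber wins 13–6.
Dube vs Chen: Dube wins 12–7.
Dube–Zhou: Dube 10–9.
Dube–Mbeki: Dube 11–8.
Chen vs Zhou: Chen, 10–9.
Chen vs Mbeki: Mbeki wins 12–7.
Zhou vs Mbeki: Zhou, 13–6.
Each candidate drops at least one matchup (Weber loses to Chen; Dube loses to Weber; Chen loses to Dube; Zhou loses to Dube; Mbeki loses to Weber); the cycle Weber > Dube > Chen > Weber rules out a Condorcet winner.

none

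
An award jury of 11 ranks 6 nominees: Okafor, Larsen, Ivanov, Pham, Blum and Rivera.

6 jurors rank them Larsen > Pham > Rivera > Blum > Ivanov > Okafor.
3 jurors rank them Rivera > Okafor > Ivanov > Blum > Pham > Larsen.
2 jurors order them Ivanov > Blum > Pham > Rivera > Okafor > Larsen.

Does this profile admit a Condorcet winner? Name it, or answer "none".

Larsen

Pairwise majorities:
Okafor vs Larsen: 3+2 = 5 for Okafor, 6 for Larsen — Larsen by 6–5.
Okafor vs Ivanov: Ivanov, 8–3.
Okafor vs Pham: Pham, 8–3.
Okafor–Blum: Blum 8–3.
Okafor–Rivera: Rivera 11–0.
Larsen vs Ivanov: 6 to 5, Larsen.
Larsen vs Pham: Larsen wins 6–5.
Larsen vs Blum: Larsen, 6–5.
Larsen vs Rivera: Larsen is ranked higher on 6 ballots, Rivera on 5. Larsen wins 6–5.
Ivanov vs Pham: Ivanov is ranked higher on 3+2 = 5 ballots, Pham on 6. Pham wins 6–5.
Ivanov vs Blum: 5 to 6, Blum.
Ivanov vs Rivera: 2 for Ivanov, 9 for Rivera — Rivera by 9–2.
Pham vs Blum: Pham wins 6–5.
Pham vs Rivera: Pham is ranked higher on 6+2 = 8 ballots, Rivera on 3. Pham wins 8–3.
Blum vs Rivera: Rivera, 9–2.
Only Larsen has no losses; Larsen is the Condorcet winner.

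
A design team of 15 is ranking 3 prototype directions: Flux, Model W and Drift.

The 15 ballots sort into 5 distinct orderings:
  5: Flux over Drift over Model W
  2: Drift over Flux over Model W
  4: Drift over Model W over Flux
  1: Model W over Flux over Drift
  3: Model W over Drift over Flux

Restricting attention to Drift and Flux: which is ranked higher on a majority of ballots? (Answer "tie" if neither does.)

Ballots ranking Drift above Flux: 2 + 4 + 3 = 9.
Ballots ranking Flux above Drift: 15 − 9 = 6.
Drift wins the head-to-head 9–6.

Drift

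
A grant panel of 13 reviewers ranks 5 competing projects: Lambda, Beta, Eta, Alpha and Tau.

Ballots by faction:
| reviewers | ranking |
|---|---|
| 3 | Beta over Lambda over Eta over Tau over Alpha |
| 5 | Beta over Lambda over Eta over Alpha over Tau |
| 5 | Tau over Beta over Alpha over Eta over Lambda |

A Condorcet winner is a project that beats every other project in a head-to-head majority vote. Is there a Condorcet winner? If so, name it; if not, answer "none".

Beta

Head-to-head results (13 reviewers):
Lambda vs Beta: Beta wins 13–0.
Lambda vs Eta: Lambda wins 8–5.
Lambda vs Alpha: Lambda, 8–5.
Lambda–Tau: Lambda 8–5.
Beta vs Eta: Beta wins 13–0.
Beta vs Alpha: Beta wins 13–0.
Beta–Tau: Beta 8–5.
Eta–Alpha: Eta 8–5.
Eta vs Tau: Eta, 8–5.
Alpha vs Tau: Tau wins 8–5.
Beta wins every pairwise contest, so Beta is the Condorcet winner.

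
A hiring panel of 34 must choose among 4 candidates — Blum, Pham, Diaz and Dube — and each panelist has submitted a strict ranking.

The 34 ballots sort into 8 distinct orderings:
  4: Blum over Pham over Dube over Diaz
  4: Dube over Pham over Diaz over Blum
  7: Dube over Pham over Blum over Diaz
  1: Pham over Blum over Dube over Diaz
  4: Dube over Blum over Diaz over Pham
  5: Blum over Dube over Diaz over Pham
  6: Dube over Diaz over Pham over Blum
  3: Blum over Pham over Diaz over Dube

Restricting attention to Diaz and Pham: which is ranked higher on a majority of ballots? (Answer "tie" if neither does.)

Pham

Ballots ranking Diaz above Pham: 4 + 5 + 6 = 15.
Ballots ranking Pham above Diaz: 34 − 15 = 19.
Pham wins the head-to-head 19–15.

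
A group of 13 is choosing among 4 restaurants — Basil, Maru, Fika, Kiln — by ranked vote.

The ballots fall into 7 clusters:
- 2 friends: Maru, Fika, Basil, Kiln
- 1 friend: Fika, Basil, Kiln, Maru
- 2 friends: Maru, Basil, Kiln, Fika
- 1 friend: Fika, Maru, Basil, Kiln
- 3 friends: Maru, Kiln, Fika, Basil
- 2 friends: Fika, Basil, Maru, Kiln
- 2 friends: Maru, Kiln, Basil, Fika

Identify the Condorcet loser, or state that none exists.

none

Pairwise majorities:
Basil vs Maru: Basil preferred on 1+2 = 3 ballots; Maru wins 10–3.
Basil vs Fika: Fika wins 9–4.
Basil vs Kiln: Basil, 8–5.
Maru vs Fika: Maru, 9–4.
Maru vs Kiln: Maru wins 12–1.
Fika–Kiln: Kiln 7–6.
Each restaurant has at least one pairwise win (Basil beats Kiln; Maru beats Basil; Fika beats Basil; Kiln beats Fika) — no Condorcet loser.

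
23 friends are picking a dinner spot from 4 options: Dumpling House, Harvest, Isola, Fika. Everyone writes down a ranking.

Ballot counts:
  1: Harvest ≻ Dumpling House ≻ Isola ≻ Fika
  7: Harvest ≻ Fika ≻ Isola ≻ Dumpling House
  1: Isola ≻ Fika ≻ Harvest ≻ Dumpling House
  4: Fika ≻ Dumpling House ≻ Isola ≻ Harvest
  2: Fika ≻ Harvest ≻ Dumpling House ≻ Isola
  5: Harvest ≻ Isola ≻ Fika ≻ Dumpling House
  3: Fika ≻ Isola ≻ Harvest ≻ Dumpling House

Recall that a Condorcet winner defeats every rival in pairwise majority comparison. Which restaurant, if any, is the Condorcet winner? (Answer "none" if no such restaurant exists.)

Head-to-head results (23 friends):
Dumpling House vs Harvest: Harvest, 19–4.
Dumpling House vs Isola: Isola, 16–7.
Dumpling House vs Fika: Dumpling House preferred on 1 ballot; Fika wins 22–1.
Harvest vs Isola: Harvest wins 15–8.
Harvest vs Fika: 1+7+5 = 13 for Harvest, 10 for Fika — Harvest by 13–10.
Isola–Fika: Fika 16–7.
Only Harvest has no losses; Harvest is the Condorcet winner.

Harvest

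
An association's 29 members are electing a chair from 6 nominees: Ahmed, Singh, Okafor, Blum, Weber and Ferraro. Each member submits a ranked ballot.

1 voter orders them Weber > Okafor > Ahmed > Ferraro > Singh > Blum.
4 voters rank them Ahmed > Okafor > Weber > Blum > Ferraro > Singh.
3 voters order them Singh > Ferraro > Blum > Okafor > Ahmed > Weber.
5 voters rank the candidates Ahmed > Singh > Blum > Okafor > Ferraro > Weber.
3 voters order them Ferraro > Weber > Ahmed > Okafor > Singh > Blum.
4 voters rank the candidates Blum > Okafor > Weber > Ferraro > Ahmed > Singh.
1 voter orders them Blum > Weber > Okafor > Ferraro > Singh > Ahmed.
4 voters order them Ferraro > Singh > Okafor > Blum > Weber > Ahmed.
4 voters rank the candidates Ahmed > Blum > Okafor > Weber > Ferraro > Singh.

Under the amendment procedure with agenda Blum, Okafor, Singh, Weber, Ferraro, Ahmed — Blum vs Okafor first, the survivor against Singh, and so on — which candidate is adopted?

Round 1: Blum vs Okafor — 17–12, Blum advances.
Round 2: Blum vs Singh — 13–16, Singh advances.
Round 3: Singh vs Weber — 12–17, Weber advances.
Round 4: Weber vs Ferraro — 14–15, Ferraro advances.
Round 5: Ferraro vs Ahmed — 15–14, Ferraro advances.
Ferraro survives the agenda.

Ferraro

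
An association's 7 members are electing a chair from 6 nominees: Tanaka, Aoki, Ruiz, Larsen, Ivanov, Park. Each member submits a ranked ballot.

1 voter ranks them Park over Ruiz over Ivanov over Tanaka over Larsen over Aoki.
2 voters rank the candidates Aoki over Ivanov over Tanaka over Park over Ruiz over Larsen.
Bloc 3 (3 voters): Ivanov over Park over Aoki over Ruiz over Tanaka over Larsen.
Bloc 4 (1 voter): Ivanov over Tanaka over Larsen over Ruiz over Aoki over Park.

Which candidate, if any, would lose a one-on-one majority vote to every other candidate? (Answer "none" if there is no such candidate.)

Larsen

Pairwise majorities:
Tanaka vs Aoki: Aoki wins 5–2.
Tanaka–Ruiz: Ruiz 4–3.
Tanaka vs Larsen: Tanaka preferred on 1+2+3+1 = 7 ballots; Tanaka wins 7–0.
Tanaka vs Ivanov: Ivanov, 7–0.
Tanaka vs Park: Tanaka is ranked higher on 2+1 = 3 ballots, Park on 4. Park wins 4–3.
Aoki vs Ruiz: Aoki wins 5–2.
Aoki vs Larsen: Aoki wins 5–2.
Aoki vs Ivanov: 2 to 5, Ivanov.
Aoki vs Park: Aoki preferred on 2+1 = 3 ballots; Park wins 4–3.
Ruiz–Larsen: Ruiz 6–1.
Ruiz vs Ivanov: 1 for Ruiz, 6 for Ivanov — Ivanov by 6–1.
Ruiz–Park: Park 6–1.
Larsen–Ivanov: Ivanov 7–0.
Larsen vs Park: Park, 6–1.
Ivanov vs Park: Ivanov preferred on 2+3+1 = 6 ballots; Ivanov wins 6–1.
Larsen is beaten in every head-to-head and is the Condorcet loser.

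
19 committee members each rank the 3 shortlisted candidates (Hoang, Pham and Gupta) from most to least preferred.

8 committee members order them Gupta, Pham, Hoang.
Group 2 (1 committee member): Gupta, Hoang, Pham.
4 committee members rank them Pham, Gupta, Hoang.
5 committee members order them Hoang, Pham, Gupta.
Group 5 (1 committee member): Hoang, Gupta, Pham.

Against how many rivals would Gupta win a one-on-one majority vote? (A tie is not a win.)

2

Gupta against each rival (19 committee members):
Gupta vs Hoang: Gupta, 13–6.
Gupta vs Pham: Gupta wins 10–9.
Gupta beats Hoang, Pham — 2 pairwise wins.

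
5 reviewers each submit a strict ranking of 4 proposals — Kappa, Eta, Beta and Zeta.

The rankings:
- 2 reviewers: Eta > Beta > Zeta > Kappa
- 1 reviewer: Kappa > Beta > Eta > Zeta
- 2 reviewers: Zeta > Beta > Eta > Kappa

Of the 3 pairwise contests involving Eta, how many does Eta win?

Eta against each rival (5 reviewers):
Eta vs Kappa: 4 to 1, Eta.
Eta vs Beta: Eta is ranked higher on 2 ballots, Beta on 3. Beta wins 3–2.
Eta vs Zeta: 2+1 = 3 for Eta, 2 for Zeta — Eta by 3–2.
Eta beats Kappa, Zeta; loses to Beta — 2 pairwise wins.

2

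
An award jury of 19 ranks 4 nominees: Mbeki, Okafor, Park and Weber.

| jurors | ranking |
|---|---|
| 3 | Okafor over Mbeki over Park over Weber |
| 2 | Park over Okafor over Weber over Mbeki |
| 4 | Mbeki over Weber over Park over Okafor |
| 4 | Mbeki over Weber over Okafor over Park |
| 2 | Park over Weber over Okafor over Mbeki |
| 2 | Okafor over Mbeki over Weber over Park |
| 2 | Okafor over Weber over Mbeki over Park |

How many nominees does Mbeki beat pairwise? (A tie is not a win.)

Mbeki against each rival (19 jurors):
Mbeki vs Okafor: 8 to 11, Okafor.
Mbeki vs Park: Mbeki preferred on 3+4+4+2+2 = 15 ballots; Mbeki wins 15–4.
Mbeki vs Weber: Mbeki, 13–6.
Mbeki beats Park, Weber; loses to Okafor — 2 pairwise wins.

2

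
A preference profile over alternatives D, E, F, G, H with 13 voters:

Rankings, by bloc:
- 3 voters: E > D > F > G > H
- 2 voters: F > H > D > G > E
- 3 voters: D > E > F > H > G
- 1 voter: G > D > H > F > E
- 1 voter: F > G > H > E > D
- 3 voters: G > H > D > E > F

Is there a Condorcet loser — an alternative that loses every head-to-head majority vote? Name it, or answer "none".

Head-to-head results (13 voters):
D–E: D 9–4.
D vs F: 10 to 3, D.
D vs G: 3+2+3 = 8 for D, 5 for G — D by 8–5.
D vs H: 7 to 6, D.
E vs F: E, 9–4.
E vs G: 3+3 = 6 for E, 7 for G — G by 7–6.
E vs H: H, 7–6.
F vs G: F, 9–4.
F vs H: F, 9–4.
G vs H: 3+1+1+3 = 8 for G, 5 for H — G by 8–5.
Every alternative wins at least one matchup (D beats E; E beats F; F beats G; G beats E; H beats E), so there is no Condorcet loser.

none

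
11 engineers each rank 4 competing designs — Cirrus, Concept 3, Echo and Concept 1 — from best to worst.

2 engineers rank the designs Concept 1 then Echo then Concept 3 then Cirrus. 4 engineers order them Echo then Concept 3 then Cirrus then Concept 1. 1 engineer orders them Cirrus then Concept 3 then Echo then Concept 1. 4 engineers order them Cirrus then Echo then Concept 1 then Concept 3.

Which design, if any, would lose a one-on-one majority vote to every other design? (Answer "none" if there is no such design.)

Pairwise majorities:
Cirrus vs Concept 3: 1+4 = 5 for Cirrus, 6 for Concept 3 — Concept 3 by 6–5.
Cirrus vs Echo: Cirrus is ranked higher on 1+4 = 5 ballots, Echo on 6. Echo wins 6–5.
Cirrus vs Concept 1: 9 to 2, Cirrus.
Concept 3 vs Echo: Concept 3 preferred on 1 ballot; Echo wins 10–1.
Concept 3 vs Concept 1: Concept 1 wins 6–5.
Echo vs Concept 1: Echo preferred on 4+1+4 = 9 ballots; Echo wins 9–2.
Each design has at least one pairwise win (Cirrus beats Concept 1; Concept 3 beats Cirrus; Echo beats Cirrus; Concept 1 beats Concept 3) — no Condorcet loser.

none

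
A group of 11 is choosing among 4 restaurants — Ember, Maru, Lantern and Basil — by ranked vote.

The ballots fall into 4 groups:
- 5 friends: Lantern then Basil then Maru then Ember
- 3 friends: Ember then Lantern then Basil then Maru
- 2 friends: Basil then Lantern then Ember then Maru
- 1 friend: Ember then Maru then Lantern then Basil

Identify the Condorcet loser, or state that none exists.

Maru

Pairwise majorities:
Ember vs Maru: Ember, 6–5.
Ember vs Lantern: 3+1 = 4 for Ember, 7 for Lantern — Lantern by 7–4.
Ember–Basil: Basil 7–4.
Maru–Lantern: Lantern 10–1.
Maru vs Basil: 1 for Maru, 10 for Basil — Basil by 10–1.
Lantern–Basil: Lantern 9–2.
Maru is beaten in every head-to-head and is the Condorcet loser.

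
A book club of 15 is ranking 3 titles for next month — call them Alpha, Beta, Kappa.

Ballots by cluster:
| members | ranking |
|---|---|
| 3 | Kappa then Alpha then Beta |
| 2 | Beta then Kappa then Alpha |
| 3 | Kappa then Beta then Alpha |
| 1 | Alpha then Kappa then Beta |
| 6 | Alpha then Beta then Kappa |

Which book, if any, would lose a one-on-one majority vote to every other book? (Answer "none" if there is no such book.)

none

Pairwise majorities:
Alpha vs Beta: Alpha preferred on 3+1+6 = 10 ballots; Alpha wins 10–5.
Alpha vs Kappa: Alpha preferred on 1+6 = 7 ballots; Kappa wins 8–7.
Beta vs Kappa: 2+6 = 8 for Beta, 7 for Kappa — Beta by 8–7.
No book is winless: Alpha beats Beta; Beta beats Kappa; Kappa beats Alpha. There is no Condorcet loser.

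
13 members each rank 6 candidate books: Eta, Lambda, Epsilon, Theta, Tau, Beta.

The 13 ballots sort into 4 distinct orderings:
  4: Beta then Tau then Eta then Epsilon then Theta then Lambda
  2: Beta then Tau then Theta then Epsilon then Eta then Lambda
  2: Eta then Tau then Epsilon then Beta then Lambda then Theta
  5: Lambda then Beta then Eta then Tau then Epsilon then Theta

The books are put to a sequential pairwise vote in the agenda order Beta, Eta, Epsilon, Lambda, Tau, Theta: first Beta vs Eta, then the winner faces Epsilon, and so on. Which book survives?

Beta

Round 1: Beta vs Eta — 11–2, Beta advances.
Round 2: Beta vs Epsilon — 11–2, Beta advances.
Round 3: Beta vs Lambda — 8–5, Beta advances.
Round 4: Beta vs Tau — 11–2, Beta advances.
Round 5: Beta vs Theta — 13–0, Beta advances.
Beta survives the agenda.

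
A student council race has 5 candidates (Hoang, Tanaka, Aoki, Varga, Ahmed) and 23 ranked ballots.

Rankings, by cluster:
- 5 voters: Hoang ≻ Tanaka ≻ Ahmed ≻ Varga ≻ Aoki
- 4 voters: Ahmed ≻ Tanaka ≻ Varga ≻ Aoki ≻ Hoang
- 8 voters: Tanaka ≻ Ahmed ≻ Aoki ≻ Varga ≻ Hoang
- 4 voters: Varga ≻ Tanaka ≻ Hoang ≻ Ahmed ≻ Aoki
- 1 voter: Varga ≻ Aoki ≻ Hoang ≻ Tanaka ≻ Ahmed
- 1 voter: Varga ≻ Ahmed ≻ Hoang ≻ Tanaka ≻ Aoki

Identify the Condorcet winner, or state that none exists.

Check each pair by majority over 23 ballots:
Hoang–Tanaka: Tanaka 16–7.
Hoang vs Aoki: Aoki wins 13–10.
Hoang vs Varga: Varga wins 18–5.
Hoang–Ahmed: Ahmed 13–10.
Tanaka vs Aoki: Tanaka wins 22–1.
Tanaka–Varga: Tanaka 17–6.
Tanaka vs Ahmed: Tanaka, 18–5.
Aoki–Varga: Varga 15–8.
Aoki vs Ahmed: Ahmed wins 22–1.
Varga–Ahmed: Ahmed 17–6.
Only Tanaka has no losses; Tanaka is the Condorcet winner.

Tanaka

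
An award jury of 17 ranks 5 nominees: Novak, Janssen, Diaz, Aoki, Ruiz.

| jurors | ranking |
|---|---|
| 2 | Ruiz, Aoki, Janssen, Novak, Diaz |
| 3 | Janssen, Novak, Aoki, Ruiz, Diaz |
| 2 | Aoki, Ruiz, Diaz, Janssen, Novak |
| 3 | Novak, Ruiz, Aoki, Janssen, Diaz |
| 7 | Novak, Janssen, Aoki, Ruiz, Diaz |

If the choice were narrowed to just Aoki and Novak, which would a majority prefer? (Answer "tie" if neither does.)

Ballots ranking Aoki above Novak: 2 + 2 = 4.
Ballots ranking Novak above Aoki: 17 − 4 = 13.
Novak wins the head-to-head 13–4.

Novak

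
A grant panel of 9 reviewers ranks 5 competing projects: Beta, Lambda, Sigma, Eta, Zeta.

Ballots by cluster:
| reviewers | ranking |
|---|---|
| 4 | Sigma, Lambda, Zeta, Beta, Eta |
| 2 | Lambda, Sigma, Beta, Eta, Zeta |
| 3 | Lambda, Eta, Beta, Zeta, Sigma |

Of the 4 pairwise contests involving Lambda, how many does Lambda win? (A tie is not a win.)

Lambda against each rival (9 reviewers):
Lambda vs Beta: Lambda is ranked higher on 4+2+3 = 9 ballots, Beta on 0. Lambda wins 9–0.
Lambda vs Sigma: Lambda wins 5–4.
Lambda vs Eta: 4+2+3 = 9 for Lambda, 0 for Eta — Lambda by 9–0.
Lambda vs Zeta: 9 to 0, Lambda.
Lambda beats Beta, Sigma, Eta, Zeta — 4 pairwise wins.

4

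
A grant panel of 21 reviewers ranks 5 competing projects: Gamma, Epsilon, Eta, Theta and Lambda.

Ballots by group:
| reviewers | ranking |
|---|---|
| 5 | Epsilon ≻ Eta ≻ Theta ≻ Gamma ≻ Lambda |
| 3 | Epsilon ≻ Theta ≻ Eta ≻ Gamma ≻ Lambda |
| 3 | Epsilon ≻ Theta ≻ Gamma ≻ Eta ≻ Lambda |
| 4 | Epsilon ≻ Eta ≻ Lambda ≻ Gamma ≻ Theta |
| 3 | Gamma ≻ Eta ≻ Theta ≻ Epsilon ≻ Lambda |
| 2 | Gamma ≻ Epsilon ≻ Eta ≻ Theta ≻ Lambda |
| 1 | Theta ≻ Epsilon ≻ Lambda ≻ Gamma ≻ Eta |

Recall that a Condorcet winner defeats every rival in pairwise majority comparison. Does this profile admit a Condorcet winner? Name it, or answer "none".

Head-to-head results (21 reviewers):
Gamma–Epsilon: Epsilon 16–5.
Gamma–Eta: Eta 12–9.
Gamma vs Theta: Theta, 12–9.
Gamma–Lambda: Gamma 16–5.
Epsilon vs Eta: Epsilon wins 18–3.
Epsilon vs Theta: Epsilon wins 17–4.
Epsilon vs Lambda: Epsilon, 21–0.
Eta vs Theta: Eta, 14–7.
Eta vs Lambda: Eta wins 20–1.
Theta vs Lambda: Theta, 17–4.
Only Epsilon has no losses; Epsilon is the Condorcet winner.

Epsilon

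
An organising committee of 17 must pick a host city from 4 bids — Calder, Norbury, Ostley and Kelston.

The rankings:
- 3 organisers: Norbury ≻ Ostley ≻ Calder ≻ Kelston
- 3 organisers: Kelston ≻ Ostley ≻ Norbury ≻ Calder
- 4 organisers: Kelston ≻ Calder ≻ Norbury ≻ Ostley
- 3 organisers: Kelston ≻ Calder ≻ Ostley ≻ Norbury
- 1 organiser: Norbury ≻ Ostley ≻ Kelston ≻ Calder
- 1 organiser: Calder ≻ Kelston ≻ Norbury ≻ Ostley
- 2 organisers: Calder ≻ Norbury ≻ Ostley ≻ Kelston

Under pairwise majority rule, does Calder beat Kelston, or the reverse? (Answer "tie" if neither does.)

Ballots ranking Calder above Kelston: 3 + 1 + 2 = 6.
Ballots ranking Kelston above Calder: 17 − 6 = 11.
Kelston wins the head-to-head 11–6.

Kelston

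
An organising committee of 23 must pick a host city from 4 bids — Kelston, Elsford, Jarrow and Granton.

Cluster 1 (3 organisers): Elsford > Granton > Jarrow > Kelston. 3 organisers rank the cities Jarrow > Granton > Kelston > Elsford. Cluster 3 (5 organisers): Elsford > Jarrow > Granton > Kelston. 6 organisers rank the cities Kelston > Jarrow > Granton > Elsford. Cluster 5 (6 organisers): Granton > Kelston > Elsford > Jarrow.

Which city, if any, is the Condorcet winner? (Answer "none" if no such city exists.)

none

Pairwise majorities:
Kelston vs Elsford: Kelston is ranked higher on 3+6+6 = 15 ballots, Elsford on 8. Kelston wins 15–8.
Kelston vs Jarrow: 6+6 = 12 for Kelston, 11 for Jarrow — Kelston by 12–11.
Kelston vs Granton: 6 for Kelston, 17 for Granton — Granton by 17–6.
Elsford vs Jarrow: Elsford preferred on 3+5+6 = 14 ballots; Elsford wins 14–9.
Elsford vs Granton: Elsford is ranked higher on 3+5 = 8 ballots, Granton on 15. Granton wins 15–8.
Jarrow vs Granton: 14 to 9, Jarrow.
Every city loses at least once (Kelston loses to Granton; Elsford loses to Kelston; Jarrow loses to Kelston; Granton loses to Jarrow). The majority relation contains the cycle Kelston > Jarrow > Granton > Kelston, so there is no Condorcet winner.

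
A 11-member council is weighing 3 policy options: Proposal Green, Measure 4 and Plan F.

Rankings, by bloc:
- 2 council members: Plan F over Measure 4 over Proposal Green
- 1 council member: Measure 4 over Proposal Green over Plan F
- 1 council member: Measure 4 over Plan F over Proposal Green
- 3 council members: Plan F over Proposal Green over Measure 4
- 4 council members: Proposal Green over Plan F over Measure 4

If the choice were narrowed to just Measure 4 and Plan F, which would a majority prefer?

Ballots ranking Measure 4 above Plan F: 1 + 1 = 2.
Ballots ranking Plan F above Measure 4: 11 − 2 = 9.
Plan F wins the head-to-head 9–2.

Plan F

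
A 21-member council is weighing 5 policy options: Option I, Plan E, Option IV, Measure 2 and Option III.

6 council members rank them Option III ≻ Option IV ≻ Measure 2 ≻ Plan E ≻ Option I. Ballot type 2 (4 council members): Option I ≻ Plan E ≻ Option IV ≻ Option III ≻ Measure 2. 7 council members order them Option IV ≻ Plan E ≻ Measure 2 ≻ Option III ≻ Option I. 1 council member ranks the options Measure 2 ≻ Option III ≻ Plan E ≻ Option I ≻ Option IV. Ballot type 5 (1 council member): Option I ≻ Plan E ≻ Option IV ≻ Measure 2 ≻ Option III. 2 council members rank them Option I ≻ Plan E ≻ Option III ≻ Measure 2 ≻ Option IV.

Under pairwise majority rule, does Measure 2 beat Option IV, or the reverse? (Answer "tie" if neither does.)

Ballots ranking Measure 2 above Option IV: 1 + 2 = 3.
Ballots ranking Option IV above Measure 2: 21 − 3 = 18.
Option IV wins the head-to-head 18–3.

Option IV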